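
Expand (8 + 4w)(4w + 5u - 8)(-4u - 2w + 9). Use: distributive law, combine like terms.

-160u^2 + 100uw + 616u + 128w - 576 - 104uw^2 - 32w^3 + 144w^2 - 80u^2w

(8 + 4w)(4w + 5u - 8)(-4u - 2w + 9)
= (32w + 40u - 64 + 16w^2 + 20uw - 32w)(-4u - 2w + 9)    [distributive law]
= (40u - 64 + 16w^2 + 20uw)(-4u - 2w + 9)    [combine like terms]
= -160u^2 - 80uw + 360u + 256u + 128w - 576 - 64uw^2 - 32w^3 + 144w^2 - 80u^2w - 40uw^2 + 180uw    [distributive law]
= -160u^2 + 100uw + 616u + 128w - 576 - 104uw^2 - 32w^3 + 144w^2 - 80u^2w    [combine like terms]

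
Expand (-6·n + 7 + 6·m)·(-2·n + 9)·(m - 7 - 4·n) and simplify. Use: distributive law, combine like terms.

(-6·n + 7 + 6·m)·(-2·n + 9)·(m - 7 - 4·n)
= (12·n^2 - 54·n - 14·n + 63 - 12·m·n + 54·m)·(m - 7 - 4·n)    [distributive law]
= (12·n^2 - 68·n + 63 - 12·m·n + 54·m)·(m - 7 - 4·n)    [combine like terms]
= 12·m·n^2 - 84·n^2 - 48·n^3 - 68·m·n + 476·n + 272·n^2 + 63·m - 441 - 252·n - 12·m^2·n + 84·m·n + 48·m·n^2 + 54·m^2 - 378·m - 216·m·n    [distributive law]
= 60·m·n^2 + 188·n^2 - 48·n^3 - 200·m·n + 224·n - 315·m - 441 - 12·m^2·n + 54·m^2    [combine like terms]

60·m·n^2 + 188·n^2 - 48·n^3 - 200·m·n + 224·n - 315·m - 441 - 12·m^2·n + 54·m^2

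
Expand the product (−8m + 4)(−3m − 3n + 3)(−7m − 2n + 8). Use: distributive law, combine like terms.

(−8m + 4)(−3m − 3n + 3)(−7m − 2n + 8)
= (24m^2 + 24mn − 24m − 12m − 12n + 12)(−7m − 2n + 8)    [distributive law]
= (24m^2 + 24mn − 36m − 12n + 12)(−7m − 2n + 8)    [combine like terms]
= −168m^3 − 48m^2n + 192m^2 − 168m^2n − 48mn^2 + 192mn + 252m^2 + 72mn − 288m + 84mn + 24n^2 − 96n − 84m − 24n + 96    [distributive law]
= −168m^3 − 216m^2n + 444m^2 − 48mn^2 + 348mn − 372m + 24n^2 − 120n + 96    [combine like terms]

−168m^3 − 216m^2n + 444m^2 − 48mn^2 + 348mn − 372m + 24n^2 − 120n + 96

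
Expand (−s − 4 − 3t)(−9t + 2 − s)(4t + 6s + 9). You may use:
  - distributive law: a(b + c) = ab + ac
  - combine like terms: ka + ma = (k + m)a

(−s − 4 − 3t)(−9t + 2 − s)(4t + 6s + 9)
= (9st − 2s + s^2 + 36t − 8 + 4s + 27t^2 − 6t + 3st)(4t + 6s + 9)    [distributive law]
= (12st + 2s + s^2 + 30t − 8 + 27t^2)(4t + 6s + 9)    [combine like terms]
= 48st^2 + 72s^2t + 108st + 8st + 12s^2 + 18s + 4s^2t + 6s^3 + 9s^2 + 120t^2 + 180st + 270t − 32t − 48s − 72 + 108t^3 + 162st^2 + 243t^2    [distributive law]
= 210st^2 + 76s^2t + 296st + 21s^2 − 30s + 6s^3 + 363t^2 + 238t − 72 + 108t^3    [combine like terms]

210st^2 + 76s^2t + 296st + 21s^2 − 30s + 6s^3 + 363t^2 + 238t − 72 + 108t^3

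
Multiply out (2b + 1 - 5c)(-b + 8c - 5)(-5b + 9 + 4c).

10b^3 + 37b^2 - 113b^2c - 20bc + 284bc^2 - 74b + 277c - 228c^2 - 45 - 160c^3

(2b + 1 - 5c)(-b + 8c - 5)(-5b + 9 + 4c)
= (-2b^2 + 16bc - 10b - b + 8c - 5 + 5bc - 40c^2 + 25c)(-5b + 9 + 4c)    [distributive law]
= (-2b^2 + 21bc - 11b + 33c - 5 - 40c^2)(-5b + 9 + 4c)    [combine like terms]
= 10b^3 - 18b^2 - 8b^2c - 105b^2c + 189bc + 84bc^2 + 55b^2 - 99b - 44bc - 165bc + 297c + 132c^2 + 25b - 45 - 20c + 200bc^2 - 360c^2 - 160c^3    [distributive law]
= 10b^3 + 37b^2 - 113b^2c - 20bc + 284bc^2 - 74b + 277c - 228c^2 - 45 - 160c^3    [combine like terms]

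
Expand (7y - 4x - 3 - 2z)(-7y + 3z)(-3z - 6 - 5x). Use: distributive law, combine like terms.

(7y - 4x - 3 - 2z)(-7y + 3z)(-3z - 6 - 5x)
= (-49y² + 21yz + 28xy - 12xz + 21y - 9z + 14yz - 6z²)(-3z - 6 - 5x)    [distributive law]
= (-49y² + 35yz + 28xy - 12xz + 21y - 9z - 6z²)(-3z - 6 - 5x)    [combine like terms]
= 147y²z + 294y² + 245xy² - 105yz² - 210yz - 175xyz - 84xyz - 168xy - 140x²y + 36xz² + 72xz + 60x²z - 63yz - 126y - 105xy + 27z² + 54z + 45xz + 18z³ + 36z² + 30xz²    [distributive law]
= 147y²z + 294y² + 245xy² - 105yz² - 273yz - 259xyz - 273xy - 140x²y + 66xz² + 117xz + 60x²z - 126y + 63z² + 54z + 18z³    [combine like terms]

147y²z + 294y² + 245xy² - 105yz² - 273yz - 259xyz - 273xy - 140x²y + 66xz² + 117xz + 60x²z - 126y + 63z² + 54z + 18z³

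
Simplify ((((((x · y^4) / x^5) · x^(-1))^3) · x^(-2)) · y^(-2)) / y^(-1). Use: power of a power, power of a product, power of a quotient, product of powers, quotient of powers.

((((((x · y^4) / x^5) · x^(-1))^3) · x^(-2)) · y^(-2)) / y^(-1)
= ((((((x · y^4) / x^5)^3) · ((x^(-1))^3)) · x^(-2)) · y^(-2)) / y^(-1)    [power of a product]
= ((((((x · y^4)^3) / ((x^5)^3)) · ((x^(-1))^3)) · x^(-2)) · y^(-2)) / y^(-1)    [power of a quotient]
= ((((((x^3) · ((y^4)^3)) / ((x^5)^3)) · ((x^(-1))^3)) · x^(-2)) · y^(-2)) / y^(-1)    [power of a product]
= (((((x^3 · y^12) / ((x^5)^3)) · ((x^(-1))^3)) · x^(-2)) · y^(-2)) / y^(-1)    [power of a power]
= (((((x^3 · y^12) / x^15) · ((x^(-1))^3)) · x^(-2)) · y^(-2)) / y^(-1)    [power of a power]
= (((((x^3 · y^12) / x^15) · x^(-3)) · x^(-2)) · y^(-2)) / y^(-1)    [power of a power]
= x^(-17)·y^11    [quotient of powers; product of powers]

x^(-17)·y^11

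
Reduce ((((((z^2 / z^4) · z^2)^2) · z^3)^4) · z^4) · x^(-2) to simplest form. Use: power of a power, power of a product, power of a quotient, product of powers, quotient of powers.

x^(-2)z^16

((((((z^2 / z^4) · z^2)^2) · z^3)^4) · z^4) · x^(-2)
= ((((((z^2 / z^4) · z^2)^2)^4) · ((z^3)^4)) · z^4) · x^(-2)    [power of a product]
= (((((z^2 / z^4) · z^2)^8) · ((z^3)^4)) · z^4) · x^(-2)    [power of a power]
= (((((z^2 / z^4)^8) · ((z^2)^8)) · ((z^3)^4)) · z^4) · x^(-2)    [power of a product]
= ((((((z^2)^8) / ((z^4)^8)) · ((z^2)^8)) · ((z^3)^4)) · z^4) · x^(-2)    [power of a quotient]
= ((((z^16 / ((z^4)^8)) · ((z^2)^8)) · ((z^3)^4)) · z^4) · x^(-2)    [power of a power]
= ((((z^16 / z^32) · ((z^2)^8)) · ((z^3)^4)) · z^4) · x^(-2)    [power of a power]
= (((z^(-16) · ((z^2)^8)) · ((z^3)^4)) · z^4) · x^(-2)    [quotient of powers]
= (((z^(-16) · z^16) · ((z^3)^4)) · z^4) · x^(-2)    [power of a power]
= ((z^0 · ((z^3)^4)) · z^4) · x^(-2)    [product of powers]
= ((z^0 · z^12) · z^4) · x^(-2)    [power of a power]
= (z^12 · z^4) · x^(-2)    [product of powers]
= z^16 · x^(-2)    [product of powers]
= x^(-2)z^16    [rearrange]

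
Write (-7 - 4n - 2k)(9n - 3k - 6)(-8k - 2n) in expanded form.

(-7 - 4n - 2k)(9n - 3k - 6)(-8k - 2n)
= (-63n + 21k + 42 - 36n² + 12kn + 24n - 18kn + 6k² + 12k)(-8k - 2n)    [distributive law]
= (-39n + 33k + 42 - 36n² - 6kn + 6k²)(-8k - 2n)    [combine like terms]
= 312kn + 78n² - 264k² - 66kn - 336k - 84n + 288kn² + 72n³ + 48k²n + 12kn² - 48k³ - 12k²n    [distributive law]
= 246kn + 78n² - 264k² - 336k - 84n + 300kn² + 72n³ + 36k²n - 48k³    [combine like terms]

246kn + 78n² - 264k² - 336k - 84n + 300kn² + 72n³ + 36k²n - 48k³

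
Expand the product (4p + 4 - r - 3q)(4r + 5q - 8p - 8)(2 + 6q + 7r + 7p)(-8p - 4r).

(4p + 4 - r - 3q)(4r + 5q - 8p - 8)(2 + 6q + 7r + 7p)(-8p - 4r)
= (16pr + 20pq - 32p^2 - 32p + 16r + 20q - 32p - 32 - 4r^2 - 5qr + 8pr + 8r - 12qr - 15q^2 + 24pq + 24q)(2 + 6q + 7r + 7p)(-8p - 4r)    [distributive law]
= (24pr + 44pq - 32p^2 - 64p + 24r + 44q - 32 - 4r^2 - 17qr - 15q^2)(2 + 6q + 7r + 7p)(-8p - 4r)    [combine like terms]
= (48pr + 144pqr + 168pr^2 + 168p^2r + 88pq + 264pq^2 + 308pqr + 308p^2q - 64p^2 - 192p^2q - 224p^2r - 224p^3 - 128p - 384pq - 448pr - 448p^2 + 48r + 144qr + 168r^2 + 168pr + 88q + 264q^2 + 308qr + 308pq - 64 - 192q - 224r - 224p - 8r^2 - 24qr^2 - 28r^3 - 28pr^2 - 34qr - 102q^2r - 119qr^2 - 119pqr - 30q^2 - 90q^3 - 105q^2r - 105pq^2)(-8p - 4r)    [distributive law]
= (-232pr + 333pqr + 140pr^2 - 56p^2r + 12pq + 159pq^2 + 116p^2q - 512p^2 - 224p^3 - 352p - 176r + 418qr + 160r^2 - 104q + 234q^2 - 64 - 143qr^2 - 28r^3 - 207q^2r - 90q^3)(-8p - 4r)    [combine like terms]
= 1856p^2r + 928pr^2 - 2664p^2qr - 1332pqr^2 - 1120p^2r^2 - 560pr^3 + 448p^3r + 224p^2r^2 - 96p^2q - 48pqr - 1272p^2q^2 - 636pq^2r - 928p^3q - 464p^2qr + 4096p^3 + 2048p^2r + 1792p^4 + 896p^3r + 2816p^2 + 1408pr + 1408pr + 704r^2 - 3344pqr - 1672qr^2 - 1280pr^2 - 640r^3 + 832pq + 416qr - 1872pq^2 - 936q^2r + 512p + 256r + 1144pqr^2 + 572qr^3 + 224pr^3 + 112r^4 + 1656pq^2r + 828q^2r^2 + 720pq^3 + 360q^3r    [distributive law]
= 3904p^2r - 352pr^2 - 3128p^2qr - 188pqr^2 - 896p^2r^2 - 336pr^3 + 1344p^3r - 96p^2q - 3392pqr - 1272p^2q^2 + 1020pq^2r - 928p^3q + 4096p^3 + 1792p^4 + 2816p^2 + 2816pr + 704r^2 - 1672qr^2 - 640r^3 + 832pq + 416qr - 1872pq^2 - 936q^2r + 512p + 256r + 572qr^3 + 112r^4 + 828q^2r^2 + 720pq^3 + 360q^3r    [combine like terms]

3904p^2r - 352pr^2 - 3128p^2qr - 188pqr^2 - 896p^2r^2 - 336pr^3 + 1344p^3r - 96p^2q - 3392pqr - 1272p^2q^2 + 1020pq^2r - 928p^3q + 4096p^3 + 1792p^4 + 2816p^2 + 2816pr + 704r^2 - 1672qr^2 - 640r^3 + 832pq + 416qr - 1872pq^2 - 936q^2r + 512p + 256r + 572qr^3 + 112r^4 + 828q^2r^2 + 720pq^3 + 360q^3r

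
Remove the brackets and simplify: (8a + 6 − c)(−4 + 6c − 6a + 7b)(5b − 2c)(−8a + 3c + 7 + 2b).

(8a + 6 − c)(−4 + 6c − 6a + 7b)(5b − 2c)(−8a + 3c + 7 + 2b)
= (−32a + 48ac − 48a^2 + 56ab − 24 + 36c − 36a + 42b + 4c − 6c^2 + 6ac − 7bc)(5b − 2c)(−8a + 3c + 7 + 2b)    [distributive law]
= (−68a + 54ac − 48a^2 + 56ab − 24 + 40c + 42b − 6c^2 − 7bc)(5b − 2c)(−8a + 3c + 7 + 2b)    [combine like terms]
= (−340ab + 136ac + 270abc − 108ac^2 − 240a^2b + 96a^2c + 280ab^2 − 112abc − 120b + 48c + 200bc − 80c^2 + 210b^2 − 84bc − 30bc^2 + 12c^3 − 35b^2c + 14bc^2)(−8a + 3c + 7 + 2b)    [distributive law]
= (−340ab + 136ac + 158abc − 108ac^2 − 240a^2b + 96a^2c + 280ab^2 − 120b + 48c + 116bc − 80c^2 + 210b^2 − 16bc^2 + 12c^3 − 35b^2c)(−8a + 3c + 7 + 2b)    [combine like terms]
= 2720a^2b − 1020abc − 2380ab − 680ab^2 − 1088a^2c + 408ac^2 + 952ac + 272abc − 1264a^2bc + 474abc^2 + 1106abc + 316ab^2c + 864a^2c^2 − 324ac^3 − 756ac^2 − 216abc^2 + 1920a^3b − 720a^2bc − 1680a^2b − 480a^2b^2 − 768a^3c + 288a^2c^2 + 672a^2c + 192a^2bc − 2240a^2b^2 + 840ab^2c + 1960ab^2 + 560ab^3 + 960ab − 360bc − 840b − 240b^2 − 384ac + 144c^2 + 336c + 96bc − 928abc + 348bc^2 + 812bc + 232b^2c + 640ac^2 − 240c^3 − 560c^2 − 160bc^2 − 1680ab^2 + 630b^2c + 1470b^2 + 420b^3 + 128abc^2 − 48bc^3 − 112bc^2 − 32b^2c^2 − 96ac^3 + 36c^4 + 84c^3 + 24bc^3 + 280ab^2c − 105b^2c^2 − 245b^2c − 70b^3c    [distributive law]
= 1040a^2b − 570abc − 1420ab − 400ab^2 − 416a^2c + 292ac^2 + 568ac − 1792a^2bc + 386abc^2 + 1436ab^2c + 1152a^2c^2 − 420ac^3 + 1920a^3b − 2720a^2b^2 − 768a^3c + 560ab^3 + 548bc − 840b + 1230b^2 − 416c^2 + 336c + 76bc^2 + 617b^2c − 156c^3 + 420b^3 − 24bc^3 − 137b^2c^2 + 36c^4 − 70b^3c    [combine like terms]

1040a^2b − 570abc − 1420ab − 400ab^2 − 416a^2c + 292ac^2 + 568ac − 1792a^2bc + 386abc^2 + 1436ab^2c + 1152a^2c^2 − 420ac^3 + 1920a^3b − 2720a^2b^2 − 768a^3c + 560ab^3 + 548bc − 840b + 1230b^2 − 416c^2 + 336c + 76bc^2 + 617b^2c − 156c^3 + 420b^3 − 24bc^3 − 137b^2c^2 + 36c^4 − 70b^3c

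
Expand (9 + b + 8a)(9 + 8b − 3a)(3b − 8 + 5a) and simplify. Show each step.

−405b − 648 + 45a + 179b² + 52ab + 417a² + 24b³ + 223ab² + 233a²b − 120a³

(9 + b + 8a)(9 + 8b − 3a)(3b − 8 + 5a)
= (81 + 72b − 27a + 9b + 8b² − 3ab + 72a + 64ab − 24a²)(3b − 8 + 5a)    [distributive law]
= (81 + 81b + 45a + 8b² + 61ab − 24a²)(3b − 8 + 5a)    [combine like terms]
= 243b − 648 + 405a + 243b² − 648b + 405ab + 135ab − 360a + 225a² + 24b³ − 64b² + 40ab² + 183ab² − 488ab + 305a²b − 72a²b + 192a² − 120a³    [distributive law]
= −405b − 648 + 45a + 179b² + 52ab + 417a² + 24b³ + 223ab² + 233a²b − 120a³    [combine like terms]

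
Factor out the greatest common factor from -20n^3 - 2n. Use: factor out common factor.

-20n^3 - 2n
= 2(-10n^3 - n)    [factor out 2]
= 2n(-10n^2 - 1)    [factor out n]

2n(-10n^2 - 1)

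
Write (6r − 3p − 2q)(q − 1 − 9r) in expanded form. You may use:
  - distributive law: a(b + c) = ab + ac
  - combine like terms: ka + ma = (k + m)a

(6r − 3p − 2q)(q − 1 − 9r)
= 6qr − 6r − 54r² − 3pq + 3p + 27pr − 2q² + 2q + 18qr    [distributive law]
= 24qr − 6r − 54r² − 3pq + 3p + 27pr − 2q² + 2q    [combine like terms]

24qr − 6r − 54r² − 3pq + 3p + 27pr − 2q² + 2q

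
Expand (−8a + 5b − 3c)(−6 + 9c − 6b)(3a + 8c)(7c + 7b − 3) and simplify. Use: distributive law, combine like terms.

1656a^2c + 576a^2b − 432a^2 + 5037ac^2 + 717abc − 1314ac − 1512a^2c^2 − 504a^2bc − 4599ac^3 − 588abc^2 + 1008a^2b^2 + 3381ab^2c − 360ab^2 + 270ab − 2184bc^2 − 960b^2c + 720bc + 2016bc^3 + 1848b^2c^2 − 630ab^3 − 1680b^3c + 1656c^3 − 432c^2 − 1512c^4

(−8a + 5b − 3c)(−6 + 9c − 6b)(3a + 8c)(7c + 7b − 3)
= (48a − 72ac + 48ab − 30b + 45bc − 30b^2 + 18c − 27c^2 + 18bc)(3a + 8c)(7c + 7b − 3)    [distributive law]
= (48a − 72ac + 48ab − 30b + 63bc − 30b^2 + 18c − 27c^2)(3a + 8c)(7c + 7b − 3)    [combine like terms]
= (144a^2 + 384ac − 216a^2c − 576ac^2 + 144a^2b + 384abc − 90ab − 240bc + 189abc + 504bc^2 − 90ab^2 − 240b^2c + 54ac + 144c^2 − 81ac^2 − 216c^3)(7c + 7b − 3)    [distributive law]
= (144a^2 + 438ac − 216a^2c − 657ac^2 + 144a^2b + 573abc − 90ab − 240bc + 504bc^2 − 90ab^2 − 240b^2c + 144c^2 − 216c^3)(7c + 7b − 3)    [combine like terms]
= 1008a^2c + 1008a^2b − 432a^2 + 3066ac^2 + 3066abc − 1314ac − 1512a^2c^2 − 1512a^2bc + 648a^2c − 4599ac^3 − 4599abc^2 + 1971ac^2 + 1008a^2bc + 1008a^2b^2 − 432a^2b + 4011abc^2 + 4011ab^2c − 1719abc − 630abc − 630ab^2 + 270ab − 1680bc^2 − 1680b^2c + 720bc + 3528bc^3 + 3528b^2c^2 − 1512bc^2 − 630ab^2c − 630ab^3 + 270ab^2 − 1680b^2c^2 − 1680b^3c + 720b^2c + 1008c^3 + 1008bc^2 − 432c^2 − 1512c^4 − 1512bc^3 + 648c^3    [distributive law]
= 1656a^2c + 576a^2b − 432a^2 + 5037ac^2 + 717abc − 1314ac − 1512a^2c^2 − 504a^2bc − 4599ac^3 − 588abc^2 + 1008a^2b^2 + 3381ab^2c − 360ab^2 + 270ab − 2184bc^2 − 960b^2c + 720bc + 2016bc^3 + 1848b^2c^2 − 630ab^3 − 1680b^3c + 1656c^3 − 432c^2 − 1512c^4    [combine like terms]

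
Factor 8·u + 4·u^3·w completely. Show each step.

8·u + 4·u^3·w
= 4(2·u + u^3·w)    [factor out 4]
= 4·u(2 + u^2·w)    [factor out u]

4·u(2 + u^2·w)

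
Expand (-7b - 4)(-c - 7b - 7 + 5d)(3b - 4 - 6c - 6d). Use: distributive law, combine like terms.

-273b^2c - 478bc - 42bc^2 + 168bcd + 147b^3 + 35b^2 - 399b^2d - 224b - 382bd + 210bd^2 - 184c - 24c^2 + 96cd - 112 - 88d + 120d^2

(-7b - 4)(-c - 7b - 7 + 5d)(3b - 4 - 6c - 6d)
= (7bc + 49b^2 + 49b - 35bd + 4c + 28b + 28 - 20d)(3b - 4 - 6c - 6d)    [distributive law]
= (7bc + 49b^2 + 77b - 35bd + 4c + 28 - 20d)(3b - 4 - 6c - 6d)    [combine like terms]
= 21b^2c - 28bc - 42bc^2 - 42bcd + 147b^3 - 196b^2 - 294b^2c - 294b^2d + 231b^2 - 308b - 462bc - 462bd - 105b^2d + 140bd + 210bcd + 210bd^2 + 12bc - 16c - 24c^2 - 24cd + 84b - 112 - 168c - 168d - 60bd + 80d + 120cd + 120d^2    [distributive law]
= -273b^2c - 478bc - 42bc^2 + 168bcd + 147b^3 + 35b^2 - 399b^2d - 224b - 382bd + 210bd^2 - 184c - 24c^2 + 96cd - 112 - 88d + 120d^2    [combine like terms]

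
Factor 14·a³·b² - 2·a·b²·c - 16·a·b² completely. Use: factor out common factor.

14·a³·b² - 2·a·b²·c - 16·a·b²
= 2(7·a³·b² - a·b²·c - 8·a·b²)    [factor out 2]
= 2·a·b²(7·a² - c - 8)    [factor out a·b²]

2·a·b²(7·a² - c - 8)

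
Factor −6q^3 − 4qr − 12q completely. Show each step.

−6q^3 − 4qr − 12q
= 2(−3q^3 − 2qr − 6q)    [factor out 2]
= 2q(−3q^2 − 2r − 6)    [factor out q]

2q(−3q^2 − 2r − 6)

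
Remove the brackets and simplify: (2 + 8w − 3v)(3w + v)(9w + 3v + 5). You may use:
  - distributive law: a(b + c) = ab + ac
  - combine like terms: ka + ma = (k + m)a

(2 + 8w − 3v)(3w + v)(9w + 3v + 5)
= (6w + 2v + 24w² + 8vw − 9vw − 3v²)(9w + 3v + 5)    [distributive law]
= (6w + 2v + 24w² − vw − 3v²)(9w + 3v + 5)    [combine like terms]
= 54w² + 18vw + 30w + 18vw + 6v² + 10v + 216w³ + 72vw² + 120w² − 9vw² − 3v²w − 5vw − 27v²w − 9v³ − 15v²    [distributive law]
= 174w² + 31vw + 30w − 9v² + 10v + 216w³ + 63vw² − 30v²w − 9v³    [combine like terms]

174w² + 31vw + 30w − 9v² + 10v + 216w³ + 63vw² − 30v²w − 9v³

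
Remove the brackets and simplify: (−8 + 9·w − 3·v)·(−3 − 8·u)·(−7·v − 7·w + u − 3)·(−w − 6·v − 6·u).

717·v·w + 1170·v^2 + 2178·u·v + 87·w^2 + 690·u·w + 1008·u^2 + 72·w + 432·v + 432·u + 1309·u·v·w + 3444·u·v^2 + 2682·u^2·v − 875·u·w^2 + 1490·u^2·w − 384·u^3 − 1260·v·w^2 − 693·v^2·w − 189·w^3 − 3360·u·v·w^2 − 1848·u·v^2·w − 1608·u^2·v·w − 504·u·w^3 − 2952·u^2·w^2 + 432·u^3·w + 378·v^3 + 1008·u·v^3 + 864·u^2·v^2 − 144·u^3·v

(−8 + 9·w − 3·v)·(−3 − 8·u)·(−7·v − 7·w + u − 3)·(−w − 6·v − 6·u)
= (24 + 64·u − 27·w − 72·u·w + 9·v + 24·u·v)·(−7·v − 7·w + u − 3)·(−w − 6·v − 6·u)    [distributive law]
= (−168·v − 168·w + 24·u − 72 − 448·u·v − 448·u·w + 64·u^2 − 192·u + 189·v·w + 189·w^2 − 27·u·w + 81·w + 504·u·v·w + 504·u·w^2 − 72·u^2·w + 216·u·w − 63·v^2 − 63·v·w + 9·u·v − 27·v − 168·u·v^2 − 168·u·v·w + 24·u^2·v − 72·u·v)·(−w − 6·v − 6·u)    [distributive law]
= (−195·v − 87·w − 168·u − 72 − 511·u·v − 259·u·w + 64·u^2 + 126·v·w + 189·w^2 + 336·u·v·w + 504·u·w^2 − 72·u^2·w − 63·v^2 − 168·u·v^2 + 24·u^2·v)·(−w − 6·v − 6·u)    [combine like terms]
= 195·v·w + 1170·v^2 + 1170·u·v + 87·w^2 + 522·v·w + 522·u·w + 168·u·w + 1008·u·v + 1008·u^2 + 72·w + 432·v + 432·u + 511·u·v·w + 3066·u·v^2 + 3066·u^2·v + 259·u·w^2 + 1554·u·v·w + 1554·u^2·w − 64·u^2·w − 384·u^2·v − 384·u^3 − 126·v·w^2 − 756·v^2·w − 756·u·v·w − 189·w^3 − 1134·v·w^2 − 1134·u·w^2 − 336·u·v·w^2 − 2016·u·v^2·w − 2016·u^2·v·w − 504·u·w^3 − 3024·u·v·w^2 − 3024·u^2·w^2 + 72·u^2·w^2 + 432·u^2·v·w + 432·u^3·w + 63·v^2·w + 378·v^3 + 378·u·v^2 + 168·u·v^2·w + 1008·u·v^3 + 1008·u^2·v^2 − 24·u^2·v·w − 144·u^2·v^2 − 144·u^3·v    [distributive law]
= 717·v·w + 1170·v^2 + 2178·u·v + 87·w^2 + 690·u·w + 1008·u^2 + 72·w + 432·v + 432·u + 1309·u·v·w + 3444·u·v^2 + 2682·u^2·v − 875·u·w^2 + 1490·u^2·w − 384·u^3 − 1260·v·w^2 − 693·v^2·w − 189·w^3 − 3360·u·v·w^2 − 1848·u·v^2·w − 1608·u^2·v·w − 504·u·w^3 − 2952·u^2·w^2 + 432·u^3·w + 378·v^3 + 1008·u·v^3 + 864·u^2·v^2 − 144·u^3·v    [combine like terms]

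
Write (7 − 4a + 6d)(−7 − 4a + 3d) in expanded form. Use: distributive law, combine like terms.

(7 − 4a + 6d)(−7 − 4a + 3d)
= −49 − 28a + 21d + 28a + 16a^2 − 12ad − 42d − 24ad + 18d^2    [distributive law]
= −49 − 21d + 16a^2 − 36ad + 18d^2    [combine like terms]

−49 − 21d + 16a^2 − 36ad + 18d^2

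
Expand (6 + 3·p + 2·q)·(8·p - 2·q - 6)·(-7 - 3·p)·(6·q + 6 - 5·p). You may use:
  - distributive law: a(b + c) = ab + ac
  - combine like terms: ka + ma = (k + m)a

-1440·p·q - 1872·p - 1038·p^2 - 1738·p^2·q + 858·p^3 + 1176·q^2 + 2520·q - 56·p·q^2 + 1512 - 282·p^3·q + 360·p^4 - 240·p^2·q^2 + 168·q^3 + 72·p·q^3

(6 + 3·p + 2·q)·(8·p - 2·q - 6)·(-7 - 3·p)·(6·q + 6 - 5·p)
= (48·p - 12·q - 36 + 24·p^2 - 6·p·q - 18·p + 16·p·q - 4·q^2 - 12·q)·(-7 - 3·p)·(6·q + 6 - 5·p)    [distributive law]
= (30·p - 24·q - 36 + 24·p^2 + 10·p·q - 4·q^2)·(-7 - 3·p)·(6·q + 6 - 5·p)    [combine like terms]
= (-210·p - 90·p^2 + 168·q + 72·p·q + 252 + 108·p - 168·p^2 - 72·p^3 - 70·p·q - 30·p^2·q + 28·q^2 + 12·p·q^2)·(6·q + 6 - 5·p)    [distributive law]
= (-102·p - 258·p^2 + 168·q + 2·p·q + 252 - 72·p^3 - 30·p^2·q + 28·q^2 + 12·p·q^2)·(6·q + 6 - 5·p)    [combine like terms]
= -612·p·q - 612·p + 510·p^2 - 1548·p^2·q - 1548·p^2 + 1290·p^3 + 1008·q^2 + 1008·q - 840·p·q + 12·p·q^2 + 12·p·q - 10·p^2·q + 1512·q + 1512 - 1260·p - 432·p^3·q - 432·p^3 + 360·p^4 - 180·p^2·q^2 - 180·p^2·q + 150·p^3·q + 168·q^3 + 168·q^2 - 140·p·q^2 + 72·p·q^3 + 72·p·q^2 - 60·p^2·q^2    [distributive law]
= -1440·p·q - 1872·p - 1038·p^2 - 1738·p^2·q + 858·p^3 + 1176·q^2 + 2520·q - 56·p·q^2 + 1512 - 282·p^3·q + 360·p^4 - 240·p^2·q^2 + 168·q^3 + 72·p·q^3    [combine like terms]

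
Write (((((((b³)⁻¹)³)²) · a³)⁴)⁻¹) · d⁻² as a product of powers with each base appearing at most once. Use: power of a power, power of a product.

a⁻¹²b⁷²d⁻²

(((((((b³)⁻¹)³)²) · a³)⁴)⁻¹) · d⁻²
= ((((((b³)⁻¹)³)²) · a³)⁻⁴) · d⁻²    [power of a power]
= ((((((b³)⁻¹)³)²)⁻⁴) · ((a³)⁻⁴)) · d⁻²    [power of a product]
= (((((b³)⁻¹)³)⁻⁸) · ((a³)⁻⁴)) · d⁻²    [power of a power]
= ((((b³)⁻¹)⁻²⁴) · ((a³)⁻⁴)) · d⁻²    [power of a power]
= (((b³)²⁴) · ((a³)⁻⁴)) · d⁻²    [power of a power]
= (b⁷² · ((a³)⁻⁴)) · d⁻²    [power of a power]
= (b⁷² · a⁻¹²) · d⁻²    [power of a power]
= a⁻¹²b⁷²d⁻²    [rearrange]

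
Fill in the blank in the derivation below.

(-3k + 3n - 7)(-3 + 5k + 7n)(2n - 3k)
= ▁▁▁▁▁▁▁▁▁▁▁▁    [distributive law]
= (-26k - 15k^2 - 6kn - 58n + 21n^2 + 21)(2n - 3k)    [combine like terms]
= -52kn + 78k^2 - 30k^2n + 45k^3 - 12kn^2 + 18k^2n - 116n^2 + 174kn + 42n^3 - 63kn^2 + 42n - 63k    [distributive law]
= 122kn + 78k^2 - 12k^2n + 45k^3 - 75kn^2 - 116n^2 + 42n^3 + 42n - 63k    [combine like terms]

Applying distributive law to the line above:

(9k - 15k^2 - 21kn - 9n + 15kn + 21n^2 + 21 - 35k - 49n)(2n - 3k)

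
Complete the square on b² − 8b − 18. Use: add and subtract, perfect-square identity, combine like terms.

(b − 4)² − 34

b² − 8b − 18
= b² − 8b + 16 − 16 − 18    [add and subtract 16]
= (b − 4)² − 16 − 18    [perfect-square identity]
= (b − 4)² − 34    [combine constants]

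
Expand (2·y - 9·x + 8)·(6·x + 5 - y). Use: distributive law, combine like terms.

(2·y - 9·x + 8)·(6·x + 5 - y)
= 12·x·y + 10·y - 2·y^2 - 54·x^2 - 45·x + 9·x·y + 48·x + 40 - 8·y    [distributive law]
= 21·x·y + 2·y - 2·y^2 - 54·x^2 + 3·x + 40    [combine like terms]

21·x·y + 2·y - 2·y^2 - 54·x^2 + 3·x + 40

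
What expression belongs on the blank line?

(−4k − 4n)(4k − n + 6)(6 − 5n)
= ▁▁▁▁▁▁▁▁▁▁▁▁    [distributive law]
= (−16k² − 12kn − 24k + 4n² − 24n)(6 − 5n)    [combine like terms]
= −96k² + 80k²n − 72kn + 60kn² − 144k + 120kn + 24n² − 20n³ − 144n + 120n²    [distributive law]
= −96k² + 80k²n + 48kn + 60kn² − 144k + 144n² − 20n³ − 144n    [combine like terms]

By distributive law:

(−16k² + 4kn − 24k − 16kn + 4n² − 24n)(6 − 5n)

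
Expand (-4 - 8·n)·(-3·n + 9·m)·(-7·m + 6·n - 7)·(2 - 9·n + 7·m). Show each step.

(-4 - 8·n)·(-3·n + 9·m)·(-7·m + 6·n - 7)·(2 - 9·n + 7·m)
= (12·n - 36·m + 24·n² - 72·m·n)·(-7·m + 6·n - 7)·(2 - 9·n + 7·m)    [distributive law]
= (-84·m·n + 72·n² - 84·n + 252·m² - 216·m·n + 252·m - 168·m·n² + 144·n³ - 168·n² + 504·m²·n - 432·m·n² + 504·m·n)·(2 - 9·n + 7·m)    [distributive law]
= (204·m·n - 96·n² - 84·n + 252·m² + 252·m - 600·m·n² + 144·n³ + 504·m²·n)·(2 - 9·n + 7·m)    [combine like terms]
= 408·m·n - 1836·m·n² + 1428·m²·n - 192·n² + 864·n³ - 672·m·n² - 168·n + 756·n² - 588·m·n + 504·m² - 2268·m²·n + 1764·m³ + 504·m - 2268·m·n + 1764·m² - 1200·m·n² + 5400·m·n³ - 4200·m²·n² + 288·n³ - 1296·n⁴ + 1008·m·n³ + 1008·m²·n - 4536·m²·n² + 3528·m³·n    [distributive law]
= -2448·m·n - 3708·m·n² + 168·m²·n + 564·n² + 1152·n³ - 168·n + 2268·m² + 1764·m³ + 504·m + 6408·m·n³ - 8736·m²·n² - 1296·n⁴ + 3528·m³·n    [combine like terms]

-2448·m·n - 3708·m·n² + 168·m²·n + 564·n² + 1152·n³ - 168·n + 2268·m² + 1764·m³ + 504·m + 6408·m·n³ - 8736·m²·n² - 1296·n⁴ + 3528·m³·n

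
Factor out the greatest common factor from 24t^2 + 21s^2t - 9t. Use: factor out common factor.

3t(8t + 7s^2 - 3)

24t^2 + 21s^2t - 9t
= 3(8t^2 + 7s^2t - 3t)    [factor out 3]
= 3t(8t + 7s^2 - 3)    [factor out t]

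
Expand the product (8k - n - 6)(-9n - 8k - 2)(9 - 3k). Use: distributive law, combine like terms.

(8k - n - 6)(-9n - 8k - 2)(9 - 3k)
= (-72kn - 64k^2 - 16k + 9n^2 + 8kn + 2n + 54n + 48k + 12)(9 - 3k)    [distributive law]
= (-64kn - 64k^2 + 32k + 9n^2 + 56n + 12)(9 - 3k)    [combine like terms]
= -576kn + 192k^2n - 576k^2 + 192k^3 + 288k - 96k^2 + 81n^2 - 27kn^2 + 504n - 168kn + 108 - 36k    [distributive law]
= -744kn + 192k^2n - 672k^2 + 192k^3 + 252k + 81n^2 - 27kn^2 + 504n + 108    [combine like terms]

-744kn + 192k^2n - 672k^2 + 192k^3 + 252k + 81n^2 - 27kn^2 + 504n + 108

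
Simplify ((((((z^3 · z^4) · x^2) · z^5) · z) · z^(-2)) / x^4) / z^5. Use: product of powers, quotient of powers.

x^(-2)z^6

((((((z^3 · z^4) · x^2) · z^5) · z) · z^(-2)) / x^4) / z^5
= (((((z^7 · x^2) · z^5) · z) · z^(-2)) / x^4) / z^5    [product of powers]
= x^(-2)z^6    [quotient of powers; product of powers]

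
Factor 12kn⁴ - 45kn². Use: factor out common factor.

12kn⁴ - 45kn²
= 3(4kn⁴ - 15kn²)    [factor out 3]
= 3kn²(4n² - 15)    [factor out kn²]

3kn²(4n² - 15)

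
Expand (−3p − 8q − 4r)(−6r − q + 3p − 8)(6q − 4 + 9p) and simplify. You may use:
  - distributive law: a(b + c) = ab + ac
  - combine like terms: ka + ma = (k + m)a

(−3p − 8q − 4r)(−6r − q + 3p − 8)(6q − 4 + 9p)
= (18pr + 3pq − 9p^2 + 24p + 48qr + 8q^2 − 24pq + 64q + 24r^2 + 4qr − 12pr + 32r)(6q − 4 + 9p)    [distributive law]
= (6pr − 21pq − 9p^2 + 24p + 52qr + 8q^2 + 64q + 24r^2 + 32r)(6q − 4 + 9p)    [combine like terms]
= 36pqr − 24pr + 54p^2r − 126pq^2 + 84pq − 189p^2q − 54p^2q + 36p^2 − 81p^3 + 144pq − 96p + 216p^2 + 312q^2r − 208qr + 468pqr + 48q^3 − 32q^2 + 72pq^2 + 384q^2 − 256q + 576pq + 144qr^2 − 96r^2 + 216pr^2 + 192qr − 128r + 288pr    [distributive law]
= 504pqr + 264pr + 54p^2r − 54pq^2 + 804pq − 243p^2q + 252p^2 − 81p^3 − 96p + 312q^2r − 16qr + 48q^3 + 352q^2 − 256q + 144qr^2 − 96r^2 + 216pr^2 − 128r    [combine like terms]

504pqr + 264pr + 54p^2r − 54pq^2 + 804pq − 243p^2q + 252p^2 − 81p^3 − 96p + 312q^2r − 16qr + 48q^3 + 352q^2 − 256q + 144qr^2 − 96r^2 + 216pr^2 − 128r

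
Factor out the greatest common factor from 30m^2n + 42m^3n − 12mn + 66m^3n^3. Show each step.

6mn(5m + 7m^2 − 2 + 11m^2n^2)

30m^2n + 42m^3n − 12mn + 66m^3n^3
= 6(5m^2n + 7m^3n − 2mn + 11m^3n^3)    [factor out 6]
= 6mn(5m + 7m^2 − 2 + 11m^2n^2)    [factor out mn]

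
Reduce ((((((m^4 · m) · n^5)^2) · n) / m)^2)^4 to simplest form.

m^72n^88

((((((m^4 · m) · n^5)^2) · n) / m)^2)^4
= (((((m^4 · m) · n^5)^2) · n) / m)^8    [power of a power]
= (((((m^4 · m) · n^5)^2) · n)^8) / (m^8)    [power of a quotient]
= (((((m^4 · m) · n^5)^2)^8) · (n^8)) / (m^8)    [power of a product]
= ((((m^4 · m) · n^5)^16) · (n^8)) / (m^8)    [power of a power]
= ((((m^4 · m)^16) · ((n^5)^16)) · (n^8)) / (m^8)    [power of a product]
= (((((m^4)^16) · (m^16)) · ((n^5)^16)) · (n^8)) / (m^8)    [power of a product]
= (((m^64 · (m^16)) · ((n^5)^16)) · (n^8)) / (m^8)    [power of a power]
= ((m^80 · ((n^5)^16)) · (n^8)) / (m^8)    [product of powers]
= ((m^80 · n^80) · (n^8)) / (m^8)    [power of a power]
= m^72n^88    [quotient of powers; product of powers]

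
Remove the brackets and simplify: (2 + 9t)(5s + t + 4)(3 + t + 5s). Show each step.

(2 + 9t)(5s + t + 4)(3 + t + 5s)
= (10s + 2t + 8 + 45st + 9t^2 + 36t)(3 + t + 5s)    [distributive law]
= (10s + 38t + 8 + 45st + 9t^2)(3 + t + 5s)    [combine like terms]
= 30s + 10st + 50s^2 + 114t + 38t^2 + 190st + 24 + 8t + 40s + 135st + 45st^2 + 225s^2t + 27t^2 + 9t^3 + 45st^2    [distributive law]
= 70s + 335st + 50s^2 + 122t + 65t^2 + 24 + 90st^2 + 225s^2t + 9t^3    [combine like terms]

70s + 335st + 50s^2 + 122t + 65t^2 + 24 + 90st^2 + 225s^2t + 9t^3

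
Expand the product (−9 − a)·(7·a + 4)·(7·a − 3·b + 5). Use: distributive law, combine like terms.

−504·a² + 201·a·b − 587·a + 108·b − 180 − 49·a³ + 21·a²·b

(−9 − a)·(7·a + 4)·(7·a − 3·b + 5)
= (−63·a − 36 − 7·a² − 4·a)·(7·a − 3·b + 5)    [distributive law]
= (−67·a − 36 − 7·a²)·(7·a − 3·b + 5)    [combine like terms]
= −469·a² + 201·a·b − 335·a − 252·a + 108·b − 180 − 49·a³ + 21·a²·b − 35·a²    [distributive law]
= −504·a² + 201·a·b − 587·a + 108·b − 180 − 49·a³ + 21·a²·b    [combine like terms]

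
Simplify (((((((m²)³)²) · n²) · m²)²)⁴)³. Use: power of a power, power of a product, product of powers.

m³³⁶n⁴⁸

(((((((m²)³)²) · n²) · m²)²)⁴)³
= ((((((m²)³)²) · n²) · m²)²)¹²    [power of a power]
= (((((m²)³)²) · n²) · m²)²⁴    [power of a power]
= (((((m²)³)²) · n²)²⁴) · ((m²)²⁴)    [power of a product]
= (((((m²)³)²)²⁴) · ((n²)²⁴)) · ((m²)²⁴)    [power of a product]
= ((((m²)³)⁴⁸) · ((n²)²⁴)) · ((m²)²⁴)    [power of a power]
= (((m²)¹⁴⁴) · ((n²)²⁴)) · ((m²)²⁴)    [power of a power]
= (m²⁸⁸ · ((n²)²⁴)) · ((m²)²⁴)    [power of a power]
= (m²⁸⁸ · n⁴⁸) · ((m²)²⁴)    [power of a power]
= (m²⁸⁸ · n⁴⁸) · m⁴⁸    [power of a power]
= m³³⁶n⁴⁸    [product of powers]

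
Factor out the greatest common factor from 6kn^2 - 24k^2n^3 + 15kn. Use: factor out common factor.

3kn(2n - 8kn^2 + 5)

6kn^2 - 24k^2n^3 + 15kn
= 3(2kn^2 - 8k^2n^3 + 5kn)    [factor out 3]
= 3kn(2n - 8kn^2 + 5)    [factor out kn]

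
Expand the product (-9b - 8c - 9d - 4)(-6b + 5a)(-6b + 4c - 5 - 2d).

-324b^3 - 72b^2c - 414b^2 - 432b^2d + 270ab^2 + 60abc + 345ab + 360abd + 192bc^2 - 144bc + 120bcd - 160ac^2 + 120ac - 100acd - 318bd - 108bd^2 + 265ad + 90ad^2 - 120b + 100a

(-9b - 8c - 9d - 4)(-6b + 5a)(-6b + 4c - 5 - 2d)
= (54b^2 - 45ab + 48bc - 40ac + 54bd - 45ad + 24b - 20a)(-6b + 4c - 5 - 2d)    [distributive law]
= -324b^3 + 216b^2c - 270b^2 - 108b^2d + 270ab^2 - 180abc + 225ab + 90abd - 288b^2c + 192bc^2 - 240bc - 96bcd + 240abc - 160ac^2 + 200ac + 80acd - 324b^2d + 216bcd - 270bd - 108bd^2 + 270abd - 180acd + 225ad + 90ad^2 - 144b^2 + 96bc - 120b - 48bd + 120ab - 80ac + 100a + 40ad    [distributive law]
= -324b^3 - 72b^2c - 414b^2 - 432b^2d + 270ab^2 + 60abc + 345ab + 360abd + 192bc^2 - 144bc + 120bcd - 160ac^2 + 120ac - 100acd - 318bd - 108bd^2 + 265ad + 90ad^2 - 120b + 100a    [combine like terms]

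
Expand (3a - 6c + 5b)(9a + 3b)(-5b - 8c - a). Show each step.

-189a²b - 162a²c - 27a³ - 285ab² - 144abc + 432ac² - 30b²c + 144bc² - 75b³

(3a - 6c + 5b)(9a + 3b)(-5b - 8c - a)
= (27a² + 9ab - 54ac - 18bc + 45ab + 15b²)(-5b - 8c - a)    [distributive law]
= (27a² + 54ab - 54ac - 18bc + 15b²)(-5b - 8c - a)    [combine like terms]
= -135a²b - 216a²c - 27a³ - 270ab² - 432abc - 54a²b + 270abc + 432ac² + 54a²c + 90b²c + 144bc² + 18abc - 75b³ - 120b²c - 15ab²    [distributive law]
= -189a²b - 162a²c - 27a³ - 285ab² - 144abc + 432ac² - 30b²c + 144bc² - 75b³    [combine like terms]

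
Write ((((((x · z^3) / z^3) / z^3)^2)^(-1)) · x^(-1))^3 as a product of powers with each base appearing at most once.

((((((x · z^3) / z^3) / z^3)^2)^(-1)) · x^(-1))^3
= ((((((x · z^3) / z^3) / z^3)^2)^(-1))^3) · ((x^(-1))^3)    [power of a product]
= (((((x · z^3) / z^3) / z^3)^2)^(-3)) · ((x^(-1))^3)    [power of a power]
= ((((x · z^3) / z^3) / z^3)^(-6)) · ((x^(-1))^3)    [power of a power]
= ((((x · z^3) / z^3)^(-6)) / ((z^3)^(-6))) · ((x^(-1))^3)    [power of a quotient]
= ((((x · z^3)^(-6)) / ((z^3)^(-6))) / ((z^3)^(-6))) · ((x^(-1))^3)    [power of a quotient]
= ((((x^(-6)) · ((z^3)^(-6))) / ((z^3)^(-6))) / ((z^3)^(-6))) · ((x^(-1))^3)    [power of a product]
= (((x^(-6) · z^(-18)) / ((z^3)^(-6))) / ((z^3)^(-6))) · ((x^(-1))^3)    [power of a power]
= (((x^(-6) · z^(-18)) / z^(-18)) / ((z^3)^(-6))) · ((x^(-1))^3)    [power of a power]
= (((x^(-6) · z^(-18)) / z^(-18)) / z^(-18)) · ((x^(-1))^3)    [power of a power]
= (((x^(-6) · z^(-18)) / z^(-18)) / z^(-18)) · x^(-3)    [power of a power]
= x^(-9)·z^18    [quotient of powers; product of powers]

x^(-9)·z^18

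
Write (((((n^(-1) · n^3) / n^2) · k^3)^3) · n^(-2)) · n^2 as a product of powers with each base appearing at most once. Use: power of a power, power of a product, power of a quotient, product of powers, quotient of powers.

(((((n^(-1) · n^3) / n^2) · k^3)^3) · n^(-2)) · n^2
= (((((n^(-1) · n^3) / n^2)^3) · ((k^3)^3)) · n^(-2)) · n^2    [power of a product]
= (((((n^(-1) · n^3)^3) / ((n^2)^3)) · ((k^3)^3)) · n^(-2)) · n^2    [power of a quotient]
= ((((((n^(-1))^3) · ((n^3)^3)) / ((n^2)^3)) · ((k^3)^3)) · n^(-2)) · n^2    [power of a product]
= ((((n^(-3) · ((n^3)^3)) / ((n^2)^3)) · ((k^3)^3)) · n^(-2)) · n^2    [power of a power]
= ((((n^(-3) · n^9) / ((n^2)^3)) · ((k^3)^3)) · n^(-2)) · n^2    [power of a power]
= (((n^6 / ((n^2)^3)) · ((k^3)^3)) · n^(-2)) · n^2    [product of powers]
= (((n^6 / n^6) · ((k^3)^3)) · n^(-2)) · n^2    [power of a power]
= ((n^0 · ((k^3)^3)) · n^(-2)) · n^2    [quotient of powers]
= ((n^0 · k^9) · n^(-2)) · n^2    [power of a power]
= k^9    [product of powers]

k^9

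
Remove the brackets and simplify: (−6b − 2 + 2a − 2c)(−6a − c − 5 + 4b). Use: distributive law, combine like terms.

(−6b − 2 + 2a − 2c)(−6a − c − 5 + 4b)
= 36ab + 6bc + 30b − 24b^2 + 12a + 2c + 10 − 8b − 12a^2 − 2ac − 10a + 8ab + 12ac + 2c^2 + 10c − 8bc    [distributive law]
= 44ab − 2bc + 22b − 24b^2 + 2a + 12c + 10 − 12a^2 + 10ac + 2c^2    [combine like terms]

44ab − 2bc + 22b − 24b^2 + 2a + 12c + 10 − 12a^2 + 10ac + 2c^2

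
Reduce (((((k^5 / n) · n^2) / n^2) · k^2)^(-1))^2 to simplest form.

k^(-14)n^2

(((((k^5 / n) · n^2) / n^2) · k^2)^(-1))^2
= ((((k^5 / n) · n^2) / n^2) · k^2)^(-2)    [power of a power]
= ((((k^5 / n) · n^2) / n^2)^(-2)) · ((k^2)^(-2))    [power of a product]
= ((((k^5 / n) · n^2)^(-2)) / ((n^2)^(-2))) · ((k^2)^(-2))    [power of a quotient]
= ((((k^5 / n)^(-2)) · ((n^2)^(-2))) / ((n^2)^(-2))) · ((k^2)^(-2))    [power of a product]
= (((((k^5)^(-2)) / (n^(-2))) · ((n^2)^(-2))) / ((n^2)^(-2))) · ((k^2)^(-2))    [power of a quotient]
= (((k^(-10) / (n^(-2))) · ((n^2)^(-2))) / ((n^2)^(-2))) · ((k^2)^(-2))    [power of a power]
= (((k^(-10) / n^(-2)) · n^(-4)) / ((n^2)^(-2))) · ((k^2)^(-2))    [power of a power]
= (((k^(-10) / n^(-2)) · n^(-4)) / n^(-4)) · ((k^2)^(-2))    [power of a power]
= (((k^(-10) / n^(-2)) · n^(-4)) / n^(-4)) · k^(-4)    [power of a power]
= k^(-14)n^2    [quotient of powers; product of powers]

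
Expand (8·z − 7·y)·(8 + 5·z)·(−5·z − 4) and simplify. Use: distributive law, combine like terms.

(8·z − 7·y)·(8 + 5·z)·(−5·z − 4)
= (64·z + 40·z^2 − 56·y − 35·y·z)·(−5·z − 4)    [distributive law]
= −320·z^2 − 256·z − 200·z^3 − 160·z^2 + 280·y·z + 224·y + 175·y·z^2 + 140·y·z    [distributive law]
= −480·z^2 − 256·z − 200·z^3 + 420·y·z + 224·y + 175·y·z^2    [combine like terms]

−480·z^2 − 256·z − 200·z^3 + 420·y·z + 224·y + 175·y·z^2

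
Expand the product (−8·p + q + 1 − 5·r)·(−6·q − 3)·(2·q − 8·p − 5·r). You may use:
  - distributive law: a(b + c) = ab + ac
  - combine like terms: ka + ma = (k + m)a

144·p·q² − 384·p²·q − 480·p·q·r + 120·p·q − 192·p² − 240·p·r − 12·q³ + 90·q²·r − 18·q² + 75·q·r − 6·q + 24·p + 15·r − 150·q·r² − 75·r²

(−8·p + q + 1 − 5·r)·(−6·q − 3)·(2·q − 8·p − 5·r)
= (48·p·q + 24·p − 6·q² − 3·q − 6·q − 3 + 30·q·r + 15·r)·(2·q − 8·p − 5·r)    [distributive law]
= (48·p·q + 24·p − 6·q² − 9·q − 3 + 30·q·r + 15·r)·(2·q − 8·p − 5·r)    [combine like terms]
= 96·p·q² − 384·p²·q − 240·p·q·r + 48·p·q − 192·p² − 120·p·r − 12·q³ + 48·p·q² + 30·q²·r − 18·q² + 72·p·q + 45·q·r − 6·q + 24·p + 15·r + 60·q²·r − 240·p·q·r − 150·q·r² + 30·q·r − 120·p·r − 75·r²    [distributive law]
= 144·p·q² − 384·p²·q − 480·p·q·r + 120·p·q − 192·p² − 240·p·r − 12·q³ + 90·q²·r − 18·q² + 75·q·r − 6·q + 24·p + 15·r − 150·q·r² − 75·r²    [combine like terms]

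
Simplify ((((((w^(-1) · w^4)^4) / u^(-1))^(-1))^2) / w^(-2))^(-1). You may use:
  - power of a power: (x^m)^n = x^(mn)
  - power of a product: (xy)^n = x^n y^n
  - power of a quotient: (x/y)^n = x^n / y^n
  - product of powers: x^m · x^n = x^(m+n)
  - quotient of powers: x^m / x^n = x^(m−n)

u^2w^22

((((((w^(-1) · w^4)^4) / u^(-1))^(-1))^2) / w^(-2))^(-1)
= ((((((w^(-1) · w^4)^4) / u^(-1))^(-1))^2)^(-1)) / ((w^(-2))^(-1))    [power of a quotient]
= (((((w^(-1) · w^4)^4) / u^(-1))^(-1))^(-2)) / ((w^(-2))^(-1))    [power of a power]
= ((((w^(-1) · w^4)^4) / u^(-1))^2) / ((w^(-2))^(-1))    [power of a power]
= ((((w^(-1) · w^4)^4)^2) / ((u^(-1))^2)) / ((w^(-2))^(-1))    [power of a quotient]
= (((w^(-1) · w^4)^8) / ((u^(-1))^2)) / ((w^(-2))^(-1))    [power of a power]
= ((((w^(-1))^8) · ((w^4)^8)) / ((u^(-1))^2)) / ((w^(-2))^(-1))    [power of a product]
= ((w^(-8) · ((w^4)^8)) / ((u^(-1))^2)) / ((w^(-2))^(-1))    [power of a power]
= ((w^(-8) · w^32) / ((u^(-1))^2)) / ((w^(-2))^(-1))    [power of a power]
= (w^24 / ((u^(-1))^2)) / ((w^(-2))^(-1))    [product of powers]
= (w^24 / u^(-2)) / ((w^(-2))^(-1))    [power of a power]
= (w^24 / u^(-2)) / w^2    [power of a power]
= u^2w^22    [quotient of powers]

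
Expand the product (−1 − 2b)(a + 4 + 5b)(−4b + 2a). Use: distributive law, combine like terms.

−22ab − 2a^2 + 16b − 8a + 52b^2 − 12ab^2 − 4a^2b + 40b^3

(−1 − 2b)(a + 4 + 5b)(−4b + 2a)
= (−a − 4 − 5b − 2ab − 8b − 10b^2)(−4b + 2a)    [distributive law]
= (−a − 4 − 13b − 2ab − 10b^2)(−4b + 2a)    [combine like terms]
= 4ab − 2a^2 + 16b − 8a + 52b^2 − 26ab + 8ab^2 − 4a^2b + 40b^3 − 20ab^2    [distributive law]
= −22ab − 2a^2 + 16b − 8a + 52b^2 − 12ab^2 − 4a^2b + 40b^3    [combine like terms]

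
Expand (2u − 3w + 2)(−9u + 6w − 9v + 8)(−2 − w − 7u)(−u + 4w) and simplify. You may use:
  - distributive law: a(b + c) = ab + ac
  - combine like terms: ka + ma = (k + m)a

(2u − 3w + 2)(−9u + 6w − 9v + 8)(−2 − w − 7u)(−u + 4w)
= (−18u² + 12uw − 18uv + 16u + 27uw − 18w² + 27vw − 24w − 18u + 12w − 18v + 16)(−2 − w − 7u)(−u + 4w)    [distributive law]
= (−18u² + 39uw − 18uv − 2u − 18w² + 27vw − 12w − 18v + 16)(−2 − w − 7u)(−u + 4w)    [combine like terms]
= (36u² + 18u²w + 126u³ − 78uw − 39uw² − 273u²w + 36uv + 18uvw + 126u²v + 4u + 2uw + 14u² + 36w² + 18w³ + 126uw² − 54vw − 27vw² − 189uvw + 24w + 12w² + 84uw + 36v + 18vw + 126uv − 32 − 16w − 112u)(−u + 4w)    [distributive law]
= (50u² − 255u²w + 126u³ + 8uw + 87uw² + 162uv − 171uvw + 126u²v − 108u + 48w² + 18w³ − 36vw − 27vw² + 8w + 36v − 32)(−u + 4w)    [combine like terms]
= −50u³ + 200u²w + 255u³w − 1020u²w² − 126u⁴ + 504u³w − 8u²w + 32uw² − 87u²w² + 348uw³ − 162u²v + 648uvw + 171u²vw − 684uvw² − 126u³v + 504u²vw + 108u² − 432uw − 48uw² + 192w³ − 18uw³ + 72w⁴ + 36uvw − 144vw² + 27uvw² − 108vw³ − 8uw + 32w² − 36uv + 144vw + 32u − 128w    [distributive law]
= −50u³ + 192u²w + 759u³w − 1107u²w² − 126u⁴ − 16uw² + 330uw³ − 162u²v + 684uvw + 675u²vw − 657uvw² − 126u³v + 108u² − 440uw + 192w³ + 72w⁴ − 144vw² − 108vw³ + 32w² − 36uv + 144vw + 32u − 128w    [combine like terms]

−50u³ + 192u²w + 759u³w − 1107u²w² − 126u⁴ − 16uw² + 330uw³ − 162u²v + 684uvw + 675u²vw − 657uvw² − 126u³v + 108u² − 440uw + 192w³ + 72w⁴ − 144vw² − 108vw³ + 32w² − 36uv + 144vw + 32u − 128w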